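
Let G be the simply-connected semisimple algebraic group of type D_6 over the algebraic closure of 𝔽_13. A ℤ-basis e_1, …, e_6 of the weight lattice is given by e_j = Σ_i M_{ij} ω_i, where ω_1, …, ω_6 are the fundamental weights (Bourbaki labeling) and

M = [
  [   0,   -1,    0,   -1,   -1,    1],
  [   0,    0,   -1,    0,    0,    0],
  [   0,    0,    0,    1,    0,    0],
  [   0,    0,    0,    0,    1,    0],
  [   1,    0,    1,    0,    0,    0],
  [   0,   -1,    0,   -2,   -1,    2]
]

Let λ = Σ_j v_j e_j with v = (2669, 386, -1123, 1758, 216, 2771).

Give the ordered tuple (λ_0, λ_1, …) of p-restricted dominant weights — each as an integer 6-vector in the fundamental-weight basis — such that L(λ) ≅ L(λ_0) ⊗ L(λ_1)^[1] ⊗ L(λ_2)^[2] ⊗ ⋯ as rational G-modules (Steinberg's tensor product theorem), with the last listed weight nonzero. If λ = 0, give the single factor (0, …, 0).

In the fundamental-weight basis, λ has coordinates c = M·v (v = (2669, 386, -1123, 1758, 216, 2771)):
  c_1 = 0*2669 + -1*386 + 0*-1123 + -1*1758 + -1*216 + 1*2771 = 411
  c_2 = 0*2669 + 0*386 + -1*-1123 + 0*1758 + 0*216 + 0*2771 = 1123
  c_3 = 0*2669 + 0*386 + 0*-1123 + 1*1758 + 0*216 + 0*2771 = 1758
  c_4 = 0*2669 + 0*386 + 0*-1123 + 0*1758 + 1*216 + 0*2771 = 216
  c_5 = 1*2669 + 0*386 + 1*-1123 + 0*1758 + 0*216 + 0*2771 = 1546
  c_6 = 0*2669 + -1*386 + 0*-1123 + -2*1758 + -1*216 + 2*2771 = 1424
Writing each c_i in base p = 13:
  c_1 = 411 = 8·13^0 + 5·13^1 + 2·13^2
  c_2 = 1123 = 5·13^0 + 8·13^1 + 6·13^2
  c_3 = 1758 = 3·13^0 + 5·13^1 + 10·13^2
  c_4 = 216 = 8·13^0 + 3·13^1 + 1·13^2
  c_5 = 1546 = 12·13^0 + 1·13^1 + 9·13^2
  c_6 = 1424 = 7·13^0 + 5·13^1 + 8·13^2
Factor λ_0 = (8, 5, 3, 8, 12, 7)
Factor λ_1 = (5, 8, 5, 3, 1, 5)
Factor λ_2 = (2, 6, 10, 1, 9, 8)

((8, 5, 3, 8, 12, 7), (5, 8, 5, 3, 1, 5), (2, 6, 10, 1, 9, 8))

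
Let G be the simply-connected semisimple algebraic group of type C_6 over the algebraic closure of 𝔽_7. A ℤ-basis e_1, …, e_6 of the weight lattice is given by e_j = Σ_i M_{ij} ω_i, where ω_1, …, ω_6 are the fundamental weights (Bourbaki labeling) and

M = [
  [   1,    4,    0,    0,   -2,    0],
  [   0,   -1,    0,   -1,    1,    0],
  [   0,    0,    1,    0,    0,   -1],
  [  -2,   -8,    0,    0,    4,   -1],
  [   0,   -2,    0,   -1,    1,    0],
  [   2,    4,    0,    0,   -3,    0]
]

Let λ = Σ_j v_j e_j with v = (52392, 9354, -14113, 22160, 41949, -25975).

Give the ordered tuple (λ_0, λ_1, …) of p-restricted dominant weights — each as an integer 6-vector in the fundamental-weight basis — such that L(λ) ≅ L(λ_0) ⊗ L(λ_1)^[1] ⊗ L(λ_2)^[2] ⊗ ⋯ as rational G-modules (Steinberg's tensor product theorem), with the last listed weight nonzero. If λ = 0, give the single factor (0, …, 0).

Compute c_i = Σ_j M_{ij} v_j with v = (52392, 9354, -14113, 22160, 41949, -25975):
  c_1 = 1*52392 + 4*9354 + 0*-14113 + 0*22160 + -2*41949 + 0*-25975 = 5910
  c_2 = 0*52392 + -1*9354 + 0*-14113 + -1*22160 + 1*41949 + 0*-25975 = 10435
  c_3 = 0*52392 + 0*9354 + 1*-14113 + 0*22160 + 0*41949 + -1*-25975 = 11862
  c_4 = -2*52392 + -8*9354 + 0*-14113 + 0*22160 + 4*41949 + -1*-25975 = 14155
  c_5 = 0*52392 + -2*9354 + 0*-14113 + -1*22160 + 1*41949 + 0*-25975 = 1081
  c_6 = 2*52392 + 4*9354 + 0*-14113 + 0*22160 + -3*41949 + 0*-25975 = 16353
Expand coordinatewise in base 7:
  c_1 = 5910 = 2·7^0 + 4·7^1 + 1·7^2 + 3·7^3 + 2·7^4
  c_2 = 10435 = 5·7^0 + 6·7^1 + 2·7^2 + 2·7^3 + 4·7^4
  c_3 = 11862 = 4·7^0 + 0·7^1 + 4·7^2 + 6·7^3 + 4·7^4
  c_4 = 14155 = 1·7^0 + 6·7^1 + 1·7^2 + 6·7^3 + 5·7^4
  c_5 = 1081 = 3·7^0 + 0·7^1 + 1·7^2 + 3·7^3
  c_6 = 16353 = 1·7^0 + 5·7^1 + 4·7^2 + 5·7^3 + 6·7^4
p-restricted factor λ_0 = (2, 5, 4, 1, 3, 1)
p-restricted factor λ_1 = (4, 6, 0, 6, 0, 5)
p-restricted factor λ_2 = (1, 2, 4, 1, 1, 4)
p-restricted factor λ_3 = (3, 2, 6, 6, 3, 5)
p-restricted factor λ_4 = (2, 4, 4, 5, 0, 6)

((2, 5, 4, 1, 3, 1), (4, 6, 0, 6, 0, 5), (1, 2, 4, 1, 1, 4), (3, 2, 6, 6, 3, 5), (2, 4, 4, 5, 0, 6))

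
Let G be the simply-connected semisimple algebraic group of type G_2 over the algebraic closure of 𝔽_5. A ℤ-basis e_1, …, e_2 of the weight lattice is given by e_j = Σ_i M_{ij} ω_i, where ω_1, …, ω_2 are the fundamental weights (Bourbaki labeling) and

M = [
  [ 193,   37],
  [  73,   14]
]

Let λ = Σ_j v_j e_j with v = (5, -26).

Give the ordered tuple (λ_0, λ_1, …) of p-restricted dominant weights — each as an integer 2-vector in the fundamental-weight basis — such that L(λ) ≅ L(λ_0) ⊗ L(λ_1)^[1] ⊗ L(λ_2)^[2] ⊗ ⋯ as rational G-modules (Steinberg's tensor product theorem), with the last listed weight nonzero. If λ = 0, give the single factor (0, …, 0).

In the fundamental-weight basis, λ has coordinates c = M·v (v = (5, -26)):
  c_1 = 193·5 + (37)·(-26) = 3
  c_2 = 73·5 + (14)·(-26) = 1
Expand coordinatewise in base 5:
  c_1 = 3 = 3·5^0
  c_2 = 1 = 1·5^0
λ_0 = (3, 1)

((3, 1),)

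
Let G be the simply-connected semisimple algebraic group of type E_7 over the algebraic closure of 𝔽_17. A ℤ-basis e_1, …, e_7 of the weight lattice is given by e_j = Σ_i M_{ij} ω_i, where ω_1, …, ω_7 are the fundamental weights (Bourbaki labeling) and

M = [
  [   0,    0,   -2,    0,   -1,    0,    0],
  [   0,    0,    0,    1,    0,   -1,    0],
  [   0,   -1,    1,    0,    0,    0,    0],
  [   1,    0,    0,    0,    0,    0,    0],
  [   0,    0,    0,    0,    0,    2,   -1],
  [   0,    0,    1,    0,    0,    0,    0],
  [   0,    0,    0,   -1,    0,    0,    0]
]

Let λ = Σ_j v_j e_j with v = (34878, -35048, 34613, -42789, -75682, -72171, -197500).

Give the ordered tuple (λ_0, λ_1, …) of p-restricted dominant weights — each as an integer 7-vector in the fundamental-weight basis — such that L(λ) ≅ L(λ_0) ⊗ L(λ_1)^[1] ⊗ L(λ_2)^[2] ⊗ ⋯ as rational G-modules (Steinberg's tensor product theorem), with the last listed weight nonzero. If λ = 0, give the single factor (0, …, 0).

((13, 6, 12, 11, 16, 1, 0), (5, 11, 0, 11, 15, 13, 1), (5, 16, 3, 1, 13, 0, 12), (1, 5, 14, 7, 10, 7, 8))

Compute c_i = Σ_j M_{ij} v_j with v = (34878, -35048, 34613, -42789, -75682, -72171, -197500):
  c_1 = (0)·(34878) + (0)·(-35048) + (-2)·(34613) + (0)·(-42789) + (-1)·(-75682) + (0)·(-72171) + (0)·(-197500) = 6456
  c_2 = (0)·(34878) + (0)·(-35048) + (0)·(34613) + (1)·(-42789) + (0)·(-75682) + (-1)·(-72171) + (0)·(-197500) = 29382
  c_3 = (0)·(34878) + (-1)·(-35048) + (1)·(34613) + (0)·(-42789) + (0)·(-75682) + (0)·(-72171) + (0)·(-197500) = 69661
  c_4 = (1)·(34878) + (0)·(-35048) + (0)·(34613) + (0)·(-42789) + (0)·(-75682) + (0)·(-72171) + (0)·(-197500) = 34878
  c_5 = (0)·(34878) + (0)·(-35048) + (0)·(34613) + (0)·(-42789) + (0)·(-75682) + (2)·(-72171) + (-1)·(-197500) = 53158
  c_6 = (0)·(34878) + (0)·(-35048) + (1)·(34613) + (0)·(-42789) + (0)·(-75682) + (0)·(-72171) + (0)·(-197500) = 34613
  c_7 = (0)·(34878) + (0)·(-35048) + (0)·(34613) + (-1)·(-42789) + (0)·(-75682) + (0)·(-72171) + (0)·(-197500) = 42789
Writing each c_i in base p = 17:
  c_1 = 6456 = 13·17^0 + 5·17^1 + 5·17^2 + 1·17^3
  c_2 = 29382 = 6·17^0 + 11·17^1 + 16·17^2 + 5·17^3
  c_3 = 69661 = 12·17^0 + 0·17^1 + 3·17^2 + 14·17^3
  c_4 = 34878 = 11·17^0 + 11·17^1 + 1·17^2 + 7·17^3
  c_5 = 53158 = 16·17^0 + 15·17^1 + 13·17^2 + 10·17^3
  c_6 = 34613 = 1·17^0 + 13·17^1 + 0·17^2 + 7·17^3
  c_7 = 42789 = 0·17^0 + 1·17^1 + 12·17^2 + 8·17^3
λ_0 = (13, 6, 12, 11, 16, 1, 0)
λ_1 = (5, 11, 0, 11, 15, 13, 1)
λ_2 = (5, 16, 3, 1, 13, 0, 12)
λ_3 = (1, 5, 14, 7, 10, 7, 8)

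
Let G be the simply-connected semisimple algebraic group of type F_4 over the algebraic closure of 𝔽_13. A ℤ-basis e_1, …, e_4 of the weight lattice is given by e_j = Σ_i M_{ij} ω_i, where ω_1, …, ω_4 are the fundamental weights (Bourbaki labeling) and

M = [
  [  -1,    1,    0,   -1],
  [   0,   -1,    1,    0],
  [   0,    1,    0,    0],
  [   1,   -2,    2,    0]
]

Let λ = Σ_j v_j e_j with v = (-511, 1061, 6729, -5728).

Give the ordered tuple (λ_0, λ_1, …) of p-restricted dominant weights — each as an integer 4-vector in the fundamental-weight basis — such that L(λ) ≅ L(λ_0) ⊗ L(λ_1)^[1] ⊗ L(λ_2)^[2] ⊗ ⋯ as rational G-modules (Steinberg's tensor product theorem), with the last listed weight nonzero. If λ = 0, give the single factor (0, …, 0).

ω-coordinates c = M·v, v = (-511, 1061, 6729, -5728):
  c_1 = (-1)·(-511) + (1)·(1061) + (0)·(6729) + (-1)·(-5728) = 7300
  c_2 = (0)·(-511) + (-1)·(1061) + (1)·(6729) + (0)·(-5728) = 5668
  c_3 = (0)·(-511) + (1)·(1061) + (0)·(6729) + (0)·(-5728) = 1061
  c_4 = (1)·(-511) + (-2)·(1061) + (2)·(6729) + (0)·(-5728) = 10825
Writing each c_i in base p = 13:
  c_1 = 7300 = 7·13^0 + 2·13^1 + 4·13^2 + 3·13^3
  c_2 = 5668 = 0·13^0 + 7·13^1 + 7·13^2 + 2·13^3
  c_3 = 1061 = 8·13^0 + 3·13^1 + 6·13^2
  c_4 = 10825 = 9·13^0 + 0·13^1 + 12·13^2 + 4·13^3
Factor λ_0 = (7, 0, 8, 9)
Factor λ_1 = (2, 7, 3, 0)
Factor λ_2 = (4, 7, 6, 12)
Factor λ_3 = (3, 2, 0, 4)

((7, 0, 8, 9), (2, 7, 3, 0), (4, 7, 6, 12), (3, 2, 0, 4))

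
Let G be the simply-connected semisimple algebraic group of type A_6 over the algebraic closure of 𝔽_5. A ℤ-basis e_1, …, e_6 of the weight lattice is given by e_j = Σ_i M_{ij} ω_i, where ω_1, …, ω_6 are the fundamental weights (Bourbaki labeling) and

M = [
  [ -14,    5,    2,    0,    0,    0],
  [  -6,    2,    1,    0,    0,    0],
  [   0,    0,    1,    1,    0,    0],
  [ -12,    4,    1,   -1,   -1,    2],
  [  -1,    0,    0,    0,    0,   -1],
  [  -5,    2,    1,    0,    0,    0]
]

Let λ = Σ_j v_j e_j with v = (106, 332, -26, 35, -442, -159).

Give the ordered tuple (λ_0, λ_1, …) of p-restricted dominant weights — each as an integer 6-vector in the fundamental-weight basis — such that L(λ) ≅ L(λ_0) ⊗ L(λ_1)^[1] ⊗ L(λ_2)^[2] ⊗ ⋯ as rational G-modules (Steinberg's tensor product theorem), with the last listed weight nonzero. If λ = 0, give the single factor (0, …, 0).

((4, 2, 4, 4, 3, 3), (4, 0, 1, 3, 0, 1), (4, 0, 0, 4, 2, 4))

Change of basis e → ω: c = M·v where v = (106, 332, -26, 35, -442, -159):
  c_1 = (-14)·(106) + (5)·(332) + (2)·(-26) + (0)·(35) + (0)·(-442) + (0)·(-159) = 124
  c_2 = (-6)·(106) + (2)·(332) + (1)·(-26) + (0)·(35) + (0)·(-442) + (0)·(-159) = 2
  c_3 = (0)·(106) + (0)·(332) + (1)·(-26) + (1)·(35) + (0)·(-442) + (0)·(-159) = 9
  c_4 = (-12)·(106) + (4)·(332) + (1)·(-26) + (-1)·(35) + (-1)·(-442) + (2)·(-159) = 119
  c_5 = (-1)·(106) + (0)·(332) + (0)·(-26) + (0)·(35) + (0)·(-442) + (-1)·(-159) = 53
  c_6 = (-5)·(106) + (2)·(332) + (1)·(-26) + (0)·(35) + (0)·(-442) + (0)·(-159) = 108
Base-5 expansion of each c_i:
  c_1 = 124 = 4·5^0 + 4·5^1 + 4·5^2
  c_2 = 2 = 2·5^0
  c_3 = 9 = 4·5^0 + 1·5^1
  c_4 = 119 = 4·5^0 + 3·5^1 + 4·5^2
  c_5 = 53 = 3·5^0 + 0·5^1 + 2·5^2
  c_6 = 108 = 3·5^0 + 1·5^1 + 4·5^2
Factor λ_0 = (4, 2, 4, 4, 3, 3)
Factor λ_1 = (4, 0, 1, 3, 0, 1)
Factor λ_2 = (4, 0, 0, 4, 2, 4)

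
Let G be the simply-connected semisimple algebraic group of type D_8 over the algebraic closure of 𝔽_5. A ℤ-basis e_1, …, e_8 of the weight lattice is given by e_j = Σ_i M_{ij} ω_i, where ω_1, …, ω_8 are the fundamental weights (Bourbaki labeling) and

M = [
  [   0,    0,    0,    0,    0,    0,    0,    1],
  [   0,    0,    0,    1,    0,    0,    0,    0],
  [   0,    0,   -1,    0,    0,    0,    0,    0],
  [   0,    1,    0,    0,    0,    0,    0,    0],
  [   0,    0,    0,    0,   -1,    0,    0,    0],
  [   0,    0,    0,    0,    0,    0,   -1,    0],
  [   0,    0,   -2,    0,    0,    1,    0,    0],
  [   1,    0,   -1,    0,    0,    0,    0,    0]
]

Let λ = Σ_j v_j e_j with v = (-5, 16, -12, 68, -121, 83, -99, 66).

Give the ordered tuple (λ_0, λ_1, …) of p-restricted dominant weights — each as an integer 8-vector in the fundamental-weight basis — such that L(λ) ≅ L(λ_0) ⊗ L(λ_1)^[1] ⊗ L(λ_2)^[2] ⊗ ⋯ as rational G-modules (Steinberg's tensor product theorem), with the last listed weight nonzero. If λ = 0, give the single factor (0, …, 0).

((1, 3, 2, 1, 1, 4, 2, 2), (3, 3, 2, 3, 4, 4, 1, 1), (2, 2, 0, 0, 4, 3, 4, 0))

Change of basis e → ω: c = M·v where v = (-5, 16, -12, 68, -121, 83, -99, 66):
  c_1 = (0)·(-5) + (0)·(16) + (0)·(-12) + (0)·(68) + (0)·(-121) + (0)·(83) + (0)·(-99) + (1)·(66) = 66
  c_2 = (0)·(-5) + (0)·(16) + (0)·(-12) + (1)·(68) + (0)·(-121) + (0)·(83) + (0)·(-99) + (0)·(66) = 68
  c_3 = (0)·(-5) + (0)·(16) + (-1)·(-12) + (0)·(68) + (0)·(-121) + (0)·(83) + (0)·(-99) + (0)·(66) = 12
  c_4 = (0)·(-5) + (1)·(16) + (0)·(-12) + (0)·(68) + (0)·(-121) + (0)·(83) + (0)·(-99) + (0)·(66) = 16
  c_5 = (0)·(-5) + (0)·(16) + (0)·(-12) + (0)·(68) + (-1)·(-121) + (0)·(83) + (0)·(-99) + (0)·(66) = 121
  c_6 = (0)·(-5) + (0)·(16) + (0)·(-12) + (0)·(68) + (0)·(-121) + (0)·(83) + (-1)·(-99) + (0)·(66) = 99
  c_7 = (0)·(-5) + (0)·(16) + (-2)·(-12) + (0)·(68) + (0)·(-121) + (1)·(83) + (0)·(-99) + (0)·(66) = 107
  c_8 = (1)·(-5) + (0)·(16) + (-1)·(-12) + (0)·(68) + (0)·(-121) + (0)·(83) + (0)·(-99) + (0)·(66) = 7
Expand coordinatewise in base 5:
  c_1 = 66 = 1·5^0 + 3·5^1 + 2·5^2
  c_2 = 68 = 3·5^0 + 3·5^1 + 2·5^2
  c_3 = 12 = 2·5^0 + 2·5^1
  c_4 = 16 = 1·5^0 + 3·5^1
  c_5 = 121 = 1·5^0 + 4·5^1 + 4·5^2
  c_6 = 99 = 4·5^0 + 4·5^1 + 3·5^2
  c_7 = 107 = 2·5^0 + 1·5^1 + 4·5^2
  c_8 = 7 = 2·5^0 + 1·5^1
Factor λ_0 = (1, 3, 2, 1, 1, 4, 2, 2)
Factor λ_1 = (3, 3, 2, 3, 4, 4, 1, 1)
Factor λ_2 = (2, 2, 0, 0, 4, 3, 4, 0)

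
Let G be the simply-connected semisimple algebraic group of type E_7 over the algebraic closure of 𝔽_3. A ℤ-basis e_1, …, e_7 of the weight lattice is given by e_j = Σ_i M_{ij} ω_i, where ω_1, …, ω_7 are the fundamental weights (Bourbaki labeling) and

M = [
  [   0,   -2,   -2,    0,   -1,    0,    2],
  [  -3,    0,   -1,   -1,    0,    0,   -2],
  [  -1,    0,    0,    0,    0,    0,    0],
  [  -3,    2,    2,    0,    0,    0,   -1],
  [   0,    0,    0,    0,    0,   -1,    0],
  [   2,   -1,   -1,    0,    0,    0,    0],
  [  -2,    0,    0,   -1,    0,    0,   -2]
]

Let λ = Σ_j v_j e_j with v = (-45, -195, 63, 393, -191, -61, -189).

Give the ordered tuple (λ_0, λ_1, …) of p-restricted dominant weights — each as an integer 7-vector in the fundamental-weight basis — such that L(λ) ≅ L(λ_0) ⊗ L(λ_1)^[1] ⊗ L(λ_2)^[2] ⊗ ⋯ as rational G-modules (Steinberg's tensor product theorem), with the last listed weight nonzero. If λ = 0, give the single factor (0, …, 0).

((2, 0, 0, 0, 1, 0, 0), (1, 1, 0, 2, 2, 2, 1), (2, 0, 2, 0, 0, 1, 2), (2, 2, 1, 2, 2, 1, 2))

ω-coordinates c = M·v, v = (-45, -195, 63, 393, -191, -61, -189):
  c_1 = (0)·(-45) + (-2)·(-195) + (-2)·(63) + (0)·(393) + (-1)·(-191) + (0)·(-61) + (2)·(-189) = 77
  c_2 = (-3)·(-45) + (0)·(-195) + (-1)·(63) + (-1)·(393) + (0)·(-191) + (0)·(-61) + (-2)·(-189) = 57
  c_3 = (-1)·(-45) + (0)·(-195) + (0)·(63) + (0)·(393) + (0)·(-191) + (0)·(-61) + (0)·(-189) = 45
  c_4 = (-3)·(-45) + (2)·(-195) + (2)·(63) + (0)·(393) + (0)·(-191) + (0)·(-61) + (-1)·(-189) = 60
  c_5 = (0)·(-45) + (0)·(-195) + (0)·(63) + (0)·(393) + (0)·(-191) + (-1)·(-61) + (0)·(-189) = 61
  c_6 = (2)·(-45) + (-1)·(-195) + (-1)·(63) + (0)·(393) + (0)·(-191) + (0)·(-61) + (0)·(-189) = 42
  c_7 = (-2)·(-45) + (0)·(-195) + (0)·(63) + (-1)·(393) + (0)·(-191) + (0)·(-61) + (-2)·(-189) = 75
p = 3; digits c_i = Σ_j d_{ij}·3^j, 0 ≤ d_{ij} < 3:
  c_1 = 77 = 2·3^0 + 1·3^1 + 2·3^2 + 2·3^3
  c_2 = 57 = 0·3^0 + 1·3^1 + 0·3^2 + 2·3^3
  c_3 = 45 = 0·3^0 + 0·3^1 + 2·3^2 + 1·3^3
  c_4 = 60 = 0·3^0 + 2·3^1 + 0·3^2 + 2·3^3
  c_5 = 61 = 1·3^0 + 2·3^1 + 0·3^2 + 2·3^3
  c_6 = 42 = 0·3^0 + 2·3^1 + 1·3^2 + 1·3^3
  c_7 = 75 = 0·3^0 + 1·3^1 + 2·3^2 + 2·3^3
p-restricted factor λ_0 = (2, 0, 0, 0, 1, 0, 0)
p-restricted factor λ_1 = (1, 1, 0, 2, 2, 2, 1)
p-restricted factor λ_2 = (2, 0, 2, 0, 0, 1, 2)
p-restricted factor λ_3 = (2, 2, 1, 2, 2, 1, 2)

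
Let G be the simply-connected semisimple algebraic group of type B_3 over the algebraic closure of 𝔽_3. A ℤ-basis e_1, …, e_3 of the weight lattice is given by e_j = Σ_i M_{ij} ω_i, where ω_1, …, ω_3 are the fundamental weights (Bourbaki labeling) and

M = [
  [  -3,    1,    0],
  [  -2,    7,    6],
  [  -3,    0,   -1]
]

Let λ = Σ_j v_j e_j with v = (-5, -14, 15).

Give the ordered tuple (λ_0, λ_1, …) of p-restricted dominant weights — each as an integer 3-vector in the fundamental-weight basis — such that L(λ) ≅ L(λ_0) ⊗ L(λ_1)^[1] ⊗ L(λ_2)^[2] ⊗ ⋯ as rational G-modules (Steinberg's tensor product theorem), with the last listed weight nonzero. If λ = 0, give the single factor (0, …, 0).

((1, 2, 0),)

Compute c_i = Σ_j M_{ij} v_j with v = (-5, -14, 15):
  c_1 = (-3)·(-5) + (1)·(-14) + (0)·(15) = 1
  c_2 = (-2)·(-5) + (7)·(-14) + (6)·(15) = 2
  c_3 = (-3)·(-5) + (0)·(-14) + (-1)·(15) = 0
Expand coordinatewise in base 3:
  c_1 = 1 = 1·3^0
  c_2 = 2 = 2·3^0
  c_3 = 0
p-restricted factor λ_0 = (1, 2, 0)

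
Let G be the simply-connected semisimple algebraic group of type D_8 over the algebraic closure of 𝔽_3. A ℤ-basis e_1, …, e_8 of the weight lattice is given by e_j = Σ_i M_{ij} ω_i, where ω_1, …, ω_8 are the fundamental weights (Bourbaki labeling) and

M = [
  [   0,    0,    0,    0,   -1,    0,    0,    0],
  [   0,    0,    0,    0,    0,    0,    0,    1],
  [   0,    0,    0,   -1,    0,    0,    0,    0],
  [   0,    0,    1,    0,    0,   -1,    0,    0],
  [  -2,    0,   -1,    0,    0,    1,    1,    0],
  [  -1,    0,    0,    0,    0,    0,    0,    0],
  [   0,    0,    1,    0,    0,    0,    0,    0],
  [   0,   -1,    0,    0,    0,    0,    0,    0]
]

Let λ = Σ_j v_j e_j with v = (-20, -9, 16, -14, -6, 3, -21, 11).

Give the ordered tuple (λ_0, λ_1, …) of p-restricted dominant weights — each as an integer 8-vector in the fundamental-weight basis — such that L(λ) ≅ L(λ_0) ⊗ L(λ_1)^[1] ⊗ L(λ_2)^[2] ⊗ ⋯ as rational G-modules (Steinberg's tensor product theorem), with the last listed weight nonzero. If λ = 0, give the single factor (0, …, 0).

((0, 2, 2, 1, 0, 2, 1, 0), (2, 0, 1, 1, 2, 0, 2, 0), (0, 1, 1, 1, 0, 2, 1, 1))

Change of basis e → ω: c = M·v where v = (-20, -9, 16, -14, -6, 3, -21, 11):
  c_1 = (0)·(-20) + (0)·(-9) + (0)·(16) + (0)·(-14) + (-1)·(-6) + (0)·(3) + (0)·(-21) + (0)·(11) = 6
  c_2 = (0)·(-20) + (0)·(-9) + (0)·(16) + (0)·(-14) + (0)·(-6) + (0)·(3) + (0)·(-21) + (1)·(11) = 11
  c_3 = (0)·(-20) + (0)·(-9) + (0)·(16) + (-1)·(-14) + (0)·(-6) + (0)·(3) + (0)·(-21) + (0)·(11) = 14
  c_4 = (0)·(-20) + (0)·(-9) + (1)·(16) + (0)·(-14) + (0)·(-6) + (-1)·(3) + (0)·(-21) + (0)·(11) = 13
  c_5 = (-2)·(-20) + (0)·(-9) + (-1)·(16) + (0)·(-14) + (0)·(-6) + (1)·(3) + (1)·(-21) + (0)·(11) = 6
  c_6 = (-1)·(-20) + (0)·(-9) + (0)·(16) + (0)·(-14) + (0)·(-6) + (0)·(3) + (0)·(-21) + (0)·(11) = 20
  c_7 = (0)·(-20) + (0)·(-9) + (1)·(16) + (0)·(-14) + (0)·(-6) + (0)·(3) + (0)·(-21) + (0)·(11) = 16
  c_8 = (0)·(-20) + (-1)·(-9) + (0)·(16) + (0)·(-14) + (0)·(-6) + (0)·(3) + (0)·(-21) + (0)·(11) = 9
p = 3; digits c_i = Σ_j d_{ij}·3^j, 0 ≤ d_{ij} < 3:
  c_1 = 6 = 0·3^0 + 2·3^1
  c_2 = 11 = 2·3^0 + 0·3^1 + 1·3^2
  c_3 = 14 = 2·3^0 + 1·3^1 + 1·3^2
  c_4 = 13 = 1·3^0 + 1·3^1 + 1·3^2
  c_5 = 6 = 0·3^0 + 2·3^1
  c_6 = 20 = 2·3^0 + 0·3^1 + 2·3^2
  c_7 = 16 = 1·3^0 + 2·3^1 + 1·3^2
  c_8 = 9 = 0·3^0 + 0·3^1 + 1·3^2
λ_0 = (0, 2, 2, 1, 0, 2, 1, 0)
λ_1 = (2, 0, 1, 1, 2, 0, 2, 0)
λ_2 = (0, 1, 1, 1, 0, 2, 1, 1)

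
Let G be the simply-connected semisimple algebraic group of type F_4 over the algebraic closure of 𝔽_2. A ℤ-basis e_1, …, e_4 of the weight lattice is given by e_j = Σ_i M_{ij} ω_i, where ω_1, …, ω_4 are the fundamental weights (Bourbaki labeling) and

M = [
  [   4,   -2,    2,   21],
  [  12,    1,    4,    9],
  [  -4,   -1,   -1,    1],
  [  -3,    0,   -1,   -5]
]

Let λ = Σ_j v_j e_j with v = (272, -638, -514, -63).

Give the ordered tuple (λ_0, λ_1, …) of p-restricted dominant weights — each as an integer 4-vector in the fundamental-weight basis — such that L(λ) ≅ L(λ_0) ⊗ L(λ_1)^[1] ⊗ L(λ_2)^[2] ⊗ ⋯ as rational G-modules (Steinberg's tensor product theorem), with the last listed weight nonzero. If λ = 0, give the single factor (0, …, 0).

Compute c_i = Σ_j M_{ij} v_j with v = (272, -638, -514, -63):
  c_1 = 4*272 + -2*-638 + 2*-514 + 21*-63 = 13
  c_2 = 12*272 + 1*-638 + 4*-514 + 9*-63 = 3
  c_3 = -4*272 + -1*-638 + -1*-514 + 1*-63 = 1
  c_4 = -3*272 + 0*-638 + -1*-514 + -5*-63 = 13
Expand coordinatewise in base 2:
  c_1 = 13 = 1·2^0 + 0·2^1 + 1·2^2 + 1·2^3
  c_2 = 3 = 1·2^0 + 1·2^1
  c_3 = 1 = 1·2^0
  c_4 = 13 = 1·2^0 + 0·2^1 + 1·2^2 + 1·2^3
Factor λ_0 = (1, 1, 1, 1)
Factor λ_1 = (0, 1, 0, 0)
Factor λ_2 = (1, 0, 0, 1)
Factor λ_3 = (1, 0, 0, 1)

((1, 1, 1, 1), (0, 1, 0, 0), (1, 0, 0, 1), (1, 0, 0, 1))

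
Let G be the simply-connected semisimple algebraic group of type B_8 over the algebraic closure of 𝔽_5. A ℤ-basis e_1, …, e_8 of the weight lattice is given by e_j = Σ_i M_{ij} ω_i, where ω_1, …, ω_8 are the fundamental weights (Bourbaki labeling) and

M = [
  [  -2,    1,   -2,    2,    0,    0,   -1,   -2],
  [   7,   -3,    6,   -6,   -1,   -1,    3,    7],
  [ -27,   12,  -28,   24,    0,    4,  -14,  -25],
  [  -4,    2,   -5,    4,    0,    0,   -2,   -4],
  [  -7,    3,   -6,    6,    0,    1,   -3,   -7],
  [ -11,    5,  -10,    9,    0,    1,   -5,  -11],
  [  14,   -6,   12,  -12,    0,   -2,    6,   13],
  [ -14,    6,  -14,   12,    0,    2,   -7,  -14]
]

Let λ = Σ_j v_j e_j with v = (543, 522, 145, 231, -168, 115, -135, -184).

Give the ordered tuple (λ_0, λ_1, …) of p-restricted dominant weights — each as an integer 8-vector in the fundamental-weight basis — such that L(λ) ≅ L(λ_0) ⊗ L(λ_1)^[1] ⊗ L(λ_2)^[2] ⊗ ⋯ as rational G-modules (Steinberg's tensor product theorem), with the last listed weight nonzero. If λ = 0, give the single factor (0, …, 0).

((1, 4, 2, 2, 4, 0, 1, 3), (2, 0, 2, 0, 2, 1, 1, 4), (4, 3, 1, 3, 3, 3, 0, 0))

Converting to the ω-basis (c_i = row i of M dotted with v = (543, 522, 145, 231, -168, 115, -135, -184)):
  c_1 = (-2)·(543) + 1·522 + (-2)·(145) + 2·231 + (0)·(-168) + 0·115 + (-1)·(-135) + (-2)·(-184) = 111
  c_2 = 7·543 + (-3)·(522) + 6·145 + (-6)·(231) + (-1)·(-168) + (-1)·(115) + (3)·(-135) + (7)·(-184) = 79
  c_3 = (-27)·(543) + 12·522 + (-28)·(145) + 24·231 + (0)·(-168) + 4·115 + (-14)·(-135) + (-25)·(-184) = 37
  c_4 = (-4)·(543) + 2·522 + (-5)·(145) + 4·231 + (0)·(-168) + 0·115 + (-2)·(-135) + (-4)·(-184) = 77
  c_5 = (-7)·(543) + 3·522 + (-6)·(145) + 6·231 + (0)·(-168) + 1·115 + (-3)·(-135) + (-7)·(-184) = 89
  c_6 = (-11)·(543) + 5·522 + (-10)·(145) + 9·231 + (0)·(-168) + 1·115 + (-5)·(-135) + (-11)·(-184) = 80
  c_7 = 14·543 + (-6)·(522) + 12·145 + (-12)·(231) + (0)·(-168) + (-2)·(115) + (6)·(-135) + (13)·(-184) = 6
  c_8 = (-14)·(543) + 6·522 + (-14)·(145) + 12·231 + (0)·(-168) + 2·115 + (-7)·(-135) + (-14)·(-184) = 23
Writing each c_i in base p = 5:
  c_1 = 111 = 1·5^0 + 2·5^1 + 4·5^2
  c_2 = 79 = 4·5^0 + 0·5^1 + 3·5^2
  c_3 = 37 = 2·5^0 + 2·5^1 + 1·5^2
  c_4 = 77 = 2·5^0 + 0·5^1 + 3·5^2
  c_5 = 89 = 4·5^0 + 2·5^1 + 3·5^2
  c_6 = 80 = 0·5^0 + 1·5^1 + 3·5^2
  c_7 = 6 = 1·5^0 + 1·5^1
  c_8 = 23 = 3·5^0 + 4·5^1
p-restricted factor λ_0 = (1, 4, 2, 2, 4, 0, 1, 3)
p-restricted factor λ_1 = (2, 0, 2, 0, 2, 1, 1, 4)
p-restricted factor λ_2 = (4, 3, 1, 3, 3, 3, 0, 0)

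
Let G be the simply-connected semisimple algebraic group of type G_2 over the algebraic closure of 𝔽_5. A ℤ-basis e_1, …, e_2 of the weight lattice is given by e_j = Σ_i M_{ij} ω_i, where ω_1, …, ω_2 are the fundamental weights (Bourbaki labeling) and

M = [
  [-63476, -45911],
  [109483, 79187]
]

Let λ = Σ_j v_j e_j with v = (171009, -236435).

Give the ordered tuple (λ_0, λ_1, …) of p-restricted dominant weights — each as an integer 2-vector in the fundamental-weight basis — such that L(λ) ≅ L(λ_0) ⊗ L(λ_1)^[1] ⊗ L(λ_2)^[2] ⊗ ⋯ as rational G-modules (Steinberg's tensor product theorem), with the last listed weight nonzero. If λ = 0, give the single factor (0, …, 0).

In the fundamental-weight basis, λ has coordinates c = M·v (v = (171009, -236435)):
  c_1 = (-63476)·(171009) + (-45911)·(-236435) = 1
  c_2 = 109483·171009 + (79187)·(-236435) = 2
Base-5 expansion of each c_i:
  c_1 = 1 = 1·5^0
  c_2 = 2 = 2·5^0
p-restricted factor λ_0 = (1, 2)

((1, 2),)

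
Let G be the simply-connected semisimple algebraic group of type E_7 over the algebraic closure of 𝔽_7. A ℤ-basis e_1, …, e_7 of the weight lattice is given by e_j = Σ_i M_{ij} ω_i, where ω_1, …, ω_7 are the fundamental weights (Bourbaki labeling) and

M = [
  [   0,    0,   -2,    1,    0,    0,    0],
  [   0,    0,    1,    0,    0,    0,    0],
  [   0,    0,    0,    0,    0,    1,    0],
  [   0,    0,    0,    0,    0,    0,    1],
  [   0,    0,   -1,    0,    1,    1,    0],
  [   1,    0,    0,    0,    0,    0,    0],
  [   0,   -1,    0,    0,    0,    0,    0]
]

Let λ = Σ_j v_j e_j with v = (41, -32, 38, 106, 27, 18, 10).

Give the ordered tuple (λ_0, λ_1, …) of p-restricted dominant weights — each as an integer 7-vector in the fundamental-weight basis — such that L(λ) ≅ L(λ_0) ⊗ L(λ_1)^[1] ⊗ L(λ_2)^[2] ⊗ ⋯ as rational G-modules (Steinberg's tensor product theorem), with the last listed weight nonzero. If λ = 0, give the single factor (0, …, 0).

In the fundamental-weight basis, λ has coordinates c = M·v (v = (41, -32, 38, 106, 27, 18, 10)):
  c_1 = 0·41 + (0)·(-32) + (-2)·(38) + 1·106 + 0·27 + 0·18 + 0·10 = 30
  c_2 = 0·41 + (0)·(-32) + 1·38 + 0·106 + 0·27 + 0·18 + 0·10 = 38
  c_3 = 0·41 + (0)·(-32) + 0·38 + 0·106 + 0·27 + 1·18 + 0·10 = 18
  c_4 = 0·41 + (0)·(-32) + 0·38 + 0·106 + 0·27 + 0·18 + 1·10 = 10
  c_5 = 0·41 + (0)·(-32) + (-1)·(38) + 0·106 + 1·27 + 1·18 + 0·10 = 7
  c_6 = 1·41 + (0)·(-32) + 0·38 + 0·106 + 0·27 + 0·18 + 0·10 = 41
  c_7 = 0·41 + (-1)·(-32) + 0·38 + 0·106 + 0·27 + 0·18 + 0·10 = 32
Base-7 expansion of each c_i:
  c_1 = 30 = 2·7^0 + 4·7^1
  c_2 = 38 = 3·7^0 + 5·7^1
  c_3 = 18 = 4·7^0 + 2·7^1
  c_4 = 10 = 3·7^0 + 1·7^1
  c_5 = 7 = 0·7^0 + 1·7^1
  c_6 = 41 = 6·7^0 + 5·7^1
  c_7 = 32 = 4·7^0 + 4·7^1
λ_0 = (2, 3, 4, 3, 0, 6, 4)
λ_1 = (4, 5, 2, 1, 1, 5, 4)

((2, 3, 4, 3, 0, 6, 4), (4, 5, 2, 1, 1, 5, 4))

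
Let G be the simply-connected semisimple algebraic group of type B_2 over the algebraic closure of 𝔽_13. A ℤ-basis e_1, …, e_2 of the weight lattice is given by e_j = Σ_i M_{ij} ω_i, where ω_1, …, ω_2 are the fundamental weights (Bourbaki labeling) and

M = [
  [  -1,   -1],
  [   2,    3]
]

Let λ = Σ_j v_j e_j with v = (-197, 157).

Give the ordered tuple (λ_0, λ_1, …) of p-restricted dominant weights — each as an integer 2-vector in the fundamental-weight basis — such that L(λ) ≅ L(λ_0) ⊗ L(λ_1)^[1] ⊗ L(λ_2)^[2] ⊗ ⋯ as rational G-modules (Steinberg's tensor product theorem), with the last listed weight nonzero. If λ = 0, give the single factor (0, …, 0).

Converting to the ω-basis (c_i = row i of M dotted with v = (-197, 157)):
  c_1 = (-1)·(-197) + (-1)·(157) = 40
  c_2 = (2)·(-197) + (3)·(157) = 77
Expand coordinatewise in base 13:
  c_1 = 40 = 1·13^0 + 3·13^1
  c_2 = 77 = 12·13^0 + 5·13^1
λ_0 = (1, 12)
λ_1 = (3, 5)

((1, 12), (3, 5))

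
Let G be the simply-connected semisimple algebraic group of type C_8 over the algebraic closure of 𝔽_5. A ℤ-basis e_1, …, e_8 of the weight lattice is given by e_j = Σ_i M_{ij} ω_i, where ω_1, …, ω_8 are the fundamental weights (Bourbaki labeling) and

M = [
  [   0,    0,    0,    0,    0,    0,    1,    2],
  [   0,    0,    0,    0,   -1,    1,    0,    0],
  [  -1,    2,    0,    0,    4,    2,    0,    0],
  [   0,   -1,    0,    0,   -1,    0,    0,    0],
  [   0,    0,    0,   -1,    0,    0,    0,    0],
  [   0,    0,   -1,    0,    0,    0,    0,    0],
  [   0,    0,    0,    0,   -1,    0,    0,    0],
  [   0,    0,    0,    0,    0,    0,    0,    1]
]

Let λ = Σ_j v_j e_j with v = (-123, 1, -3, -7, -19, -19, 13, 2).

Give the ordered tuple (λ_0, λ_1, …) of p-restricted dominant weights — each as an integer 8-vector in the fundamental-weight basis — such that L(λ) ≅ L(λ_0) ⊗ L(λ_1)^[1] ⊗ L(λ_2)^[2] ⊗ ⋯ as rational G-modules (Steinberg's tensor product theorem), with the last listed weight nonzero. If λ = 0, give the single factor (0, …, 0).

ω-coordinates c = M·v, v = (-123, 1, -3, -7, -19, -19, 13, 2):
  c_1 = 0*-123 + 0*1 + 0*-3 + 0*-7 + 0*-19 + 0*-19 + 1*13 + 2*2 = 17
  c_2 = 0*-123 + 0*1 + 0*-3 + 0*-7 + -1*-19 + 1*-19 + 0*13 + 0*2 = 0
  c_3 = -1*-123 + 2*1 + 0*-3 + 0*-7 + 4*-19 + 2*-19 + 0*13 + 0*2 = 11
  c_4 = 0*-123 + -1*1 + 0*-3 + 0*-7 + -1*-19 + 0*-19 + 0*13 + 0*2 = 18
  c_5 = 0*-123 + 0*1 + 0*-3 + -1*-7 + 0*-19 + 0*-19 + 0*13 + 0*2 = 7
  c_6 = 0*-123 + 0*1 + -1*-3 + 0*-7 + 0*-19 + 0*-19 + 0*13 + 0*2 = 3
  c_7 = 0*-123 + 0*1 + 0*-3 + 0*-7 + -1*-19 + 0*-19 + 0*13 + 0*2 = 19
  c_8 = 0*-123 + 0*1 + 0*-3 + 0*-7 + 0*-19 + 0*-19 + 0*13 + 1*2 = 2
Base-5 expansion of each c_i:
  c_1 = 17 = 2·5^0 + 3·5^1
  c_2 = 0
  c_3 = 11 = 1·5^0 + 2·5^1
  c_4 = 18 = 3·5^0 + 3·5^1
  c_5 = 7 = 2·5^0 + 1·5^1
  c_6 = 3 = 3·5^0
  c_7 = 19 = 4·5^0 + 3·5^1
  c_8 = 2 = 2·5^0
Factor λ_0 = (2, 0, 1, 3, 2, 3, 4, 2)
Factor λ_1 = (3, 0, 2, 3, 1, 0, 3, 0)

((2, 0, 1, 3, 2, 3, 4, 2), (3, 0, 2, 3, 1, 0, 3, 0))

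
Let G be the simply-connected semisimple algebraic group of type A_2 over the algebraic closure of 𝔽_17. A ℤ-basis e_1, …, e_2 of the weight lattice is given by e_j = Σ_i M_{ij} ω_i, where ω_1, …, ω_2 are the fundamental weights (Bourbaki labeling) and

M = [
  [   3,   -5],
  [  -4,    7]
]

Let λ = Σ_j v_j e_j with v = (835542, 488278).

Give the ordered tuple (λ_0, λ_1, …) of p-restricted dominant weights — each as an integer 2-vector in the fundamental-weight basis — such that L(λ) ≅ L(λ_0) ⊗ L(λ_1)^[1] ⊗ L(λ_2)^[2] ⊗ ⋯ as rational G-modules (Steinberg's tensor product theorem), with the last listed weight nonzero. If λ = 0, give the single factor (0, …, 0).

((7, 9), (12, 3), (4, 7), (13, 15))

Converting to the ω-basis (c_i = row i of M dotted with v = (835542, 488278)):
  c_1 = 3*835542 + -5*488278 = 65236
  c_2 = -4*835542 + 7*488278 = 75778
p = 17; digits c_i = Σ_j d_{ij}·17^j, 0 ≤ d_{ij} < 17:
  c_1 = 65236 = 7·17^0 + 12·17^1 + 4·17^2 + 13·17^3
  c_2 = 75778 = 9·17^0 + 3·17^1 + 7·17^2 + 15·17^3
Factor λ_0 = (7, 9)
Factor λ_1 = (12, 3)
Factor λ_2 = (4, 7)
Factor λ_3 = (13, 15)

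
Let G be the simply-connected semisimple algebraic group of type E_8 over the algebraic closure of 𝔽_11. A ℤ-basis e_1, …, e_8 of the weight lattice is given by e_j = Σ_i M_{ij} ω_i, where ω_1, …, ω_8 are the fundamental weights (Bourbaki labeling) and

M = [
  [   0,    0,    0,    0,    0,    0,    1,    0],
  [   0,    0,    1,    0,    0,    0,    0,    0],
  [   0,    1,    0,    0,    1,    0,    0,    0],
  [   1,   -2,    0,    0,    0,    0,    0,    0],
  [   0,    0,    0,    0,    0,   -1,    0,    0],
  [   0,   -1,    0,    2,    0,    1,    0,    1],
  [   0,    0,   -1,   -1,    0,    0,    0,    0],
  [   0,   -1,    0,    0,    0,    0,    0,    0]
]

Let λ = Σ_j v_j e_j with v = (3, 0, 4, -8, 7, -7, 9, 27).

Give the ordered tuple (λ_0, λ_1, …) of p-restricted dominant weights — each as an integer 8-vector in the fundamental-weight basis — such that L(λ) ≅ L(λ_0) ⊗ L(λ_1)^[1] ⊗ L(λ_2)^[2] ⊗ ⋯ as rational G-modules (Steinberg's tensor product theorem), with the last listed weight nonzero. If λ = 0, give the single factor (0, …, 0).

((9, 4, 7, 3, 7, 4, 4, 0),)

ω-coordinates c = M·v, v = (3, 0, 4, -8, 7, -7, 9, 27):
  c_1 = (0)·(3) + (0)·(0) + (0)·(4) + (0)·(-8) + (0)·(7) + (0)·(-7) + (1)·(9) + (0)·(27) = 9
  c_2 = (0)·(3) + (0)·(0) + (1)·(4) + (0)·(-8) + (0)·(7) + (0)·(-7) + (0)·(9) + (0)·(27) = 4
  c_3 = (0)·(3) + (1)·(0) + (0)·(4) + (0)·(-8) + (1)·(7) + (0)·(-7) + (0)·(9) + (0)·(27) = 7
  c_4 = (1)·(3) + (-2)·(0) + (0)·(4) + (0)·(-8) + (0)·(7) + (0)·(-7) + (0)·(9) + (0)·(27) = 3
  c_5 = (0)·(3) + (0)·(0) + (0)·(4) + (0)·(-8) + (0)·(7) + (-1)·(-7) + (0)·(9) + (0)·(27) = 7
  c_6 = (0)·(3) + (-1)·(0) + (0)·(4) + (2)·(-8) + (0)·(7) + (1)·(-7) + (0)·(9) + (1)·(27) = 4
  c_7 = (0)·(3) + (0)·(0) + (-1)·(4) + (-1)·(-8) + (0)·(7) + (0)·(-7) + (0)·(9) + (0)·(27) = 4
  c_8 = (0)·(3) + (-1)·(0) + (0)·(4) + (0)·(-8) + (0)·(7) + (0)·(-7) + (0)·(9) + (0)·(27) = 0
Expand coordinatewise in base 11:
  c_1 = 9 = 9·11^0
  c_2 = 4 = 4·11^0
  c_3 = 7 = 7·11^0
  c_4 = 3 = 3·11^0
  c_5 = 7 = 7·11^0
  c_6 = 4 = 4·11^0
  c_7 = 4 = 4·11^0
  c_8 = 0
p-restricted factor λ_0 = (9, 4, 7, 3, 7, 4, 4, 0)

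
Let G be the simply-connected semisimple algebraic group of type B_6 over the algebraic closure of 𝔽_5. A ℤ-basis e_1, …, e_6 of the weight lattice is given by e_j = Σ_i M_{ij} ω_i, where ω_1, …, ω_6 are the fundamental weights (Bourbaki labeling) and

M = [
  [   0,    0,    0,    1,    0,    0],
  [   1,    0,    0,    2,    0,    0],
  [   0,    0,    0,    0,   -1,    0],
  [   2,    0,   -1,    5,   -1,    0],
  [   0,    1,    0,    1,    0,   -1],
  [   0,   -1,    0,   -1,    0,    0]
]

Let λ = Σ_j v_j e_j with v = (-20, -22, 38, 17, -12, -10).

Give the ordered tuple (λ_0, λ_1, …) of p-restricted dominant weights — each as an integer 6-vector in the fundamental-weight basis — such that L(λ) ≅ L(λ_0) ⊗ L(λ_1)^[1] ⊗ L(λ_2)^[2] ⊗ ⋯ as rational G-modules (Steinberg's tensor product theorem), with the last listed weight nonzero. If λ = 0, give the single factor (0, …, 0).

Change of basis e → ω: c = M·v where v = (-20, -22, 38, 17, -12, -10):
  c_1 = (0)·(-20) + (0)·(-22) + 0·38 + 1·17 + (0)·(-12) + (0)·(-10) = 17
  c_2 = (1)·(-20) + (0)·(-22) + 0·38 + 2·17 + (0)·(-12) + (0)·(-10) = 14
  c_3 = (0)·(-20) + (0)·(-22) + 0·38 + 0·17 + (-1)·(-12) + (0)·(-10) = 12
  c_4 = (2)·(-20) + (0)·(-22) + (-1)·(38) + 5·17 + (-1)·(-12) + (0)·(-10) = 19
  c_5 = (0)·(-20) + (1)·(-22) + 0·38 + 1·17 + (0)·(-12) + (-1)·(-10) = 5
  c_6 = (0)·(-20) + (-1)·(-22) + 0·38 + (-1)·(17) + (0)·(-12) + (0)·(-10) = 5
Expand coordinatewise in base 5:
  c_1 = 17 = 2·5^0 + 3·5^1
  c_2 = 14 = 4·5^0 + 2·5^1
  c_3 = 12 = 2·5^0 + 2·5^1
  c_4 = 19 = 4·5^0 + 3·5^1
  c_5 = 5 = 0·5^0 + 1·5^1
  c_6 = 5 = 0·5^0 + 1·5^1
Factor λ_0 = (2, 4, 2, 4, 0, 0)
Factor λ_1 = (3, 2, 2, 3, 1, 1)

((2, 4, 2, 4, 0, 0), (3, 2, 2, 3, 1, 1))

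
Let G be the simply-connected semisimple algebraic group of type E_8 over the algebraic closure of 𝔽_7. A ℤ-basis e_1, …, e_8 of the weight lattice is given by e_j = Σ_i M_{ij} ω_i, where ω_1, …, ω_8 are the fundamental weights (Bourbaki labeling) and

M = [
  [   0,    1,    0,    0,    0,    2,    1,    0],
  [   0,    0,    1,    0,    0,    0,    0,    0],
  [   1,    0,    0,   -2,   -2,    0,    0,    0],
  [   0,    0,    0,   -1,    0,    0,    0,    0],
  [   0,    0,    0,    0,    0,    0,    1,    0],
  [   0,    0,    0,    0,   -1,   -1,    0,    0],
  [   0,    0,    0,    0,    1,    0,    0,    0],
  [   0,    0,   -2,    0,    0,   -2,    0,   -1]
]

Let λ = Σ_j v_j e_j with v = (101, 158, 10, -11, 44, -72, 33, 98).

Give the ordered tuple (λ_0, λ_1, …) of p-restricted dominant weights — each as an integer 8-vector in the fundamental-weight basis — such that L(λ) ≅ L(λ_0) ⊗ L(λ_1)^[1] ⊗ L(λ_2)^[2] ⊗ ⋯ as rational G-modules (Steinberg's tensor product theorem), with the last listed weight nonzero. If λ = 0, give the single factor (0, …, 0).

Converting to the ω-basis (c_i = row i of M dotted with v = (101, 158, 10, -11, 44, -72, 33, 98)):
  c_1 = 0·101 + 1·158 + 0·10 + (0)·(-11) + 0·44 + (2)·(-72) + 1·33 + 0·98 = 47
  c_2 = 0·101 + 0·158 + 1·10 + (0)·(-11) + 0·44 + (0)·(-72) + 0·33 + 0·98 = 10
  c_3 = 1·101 + 0·158 + 0·10 + (-2)·(-11) + (-2)·(44) + (0)·(-72) + 0·33 + 0·98 = 35
  c_4 = 0·101 + 0·158 + 0·10 + (-1)·(-11) + 0·44 + (0)·(-72) + 0·33 + 0·98 = 11
  c_5 = 0·101 + 0·158 + 0·10 + (0)·(-11) + 0·44 + (0)·(-72) + 1·33 + 0·98 = 33
  c_6 = 0·101 + 0·158 + 0·10 + (0)·(-11) + (-1)·(44) + (-1)·(-72) + 0·33 + 0·98 = 28
  c_7 = 0·101 + 0·158 + 0·10 + (0)·(-11) + 1·44 + (0)·(-72) + 0·33 + 0·98 = 44
  c_8 = 0·101 + 0·158 + (-2)·(10) + (0)·(-11) + 0·44 + (-2)·(-72) + 0·33 + (-1)·(98) = 26
Base-7 expansion of each c_i:
  c_1 = 47 = 5·7^0 + 6·7^1
  c_2 = 10 = 3·7^0 + 1·7^1
  c_3 = 35 = 0·7^0 + 5·7^1
  c_4 = 11 = 4·7^0 + 1·7^1
  c_5 = 33 = 5·7^0 + 4·7^1
  c_6 = 28 = 0·7^0 + 4·7^1
  c_7 = 44 = 2·7^0 + 6·7^1
  c_8 = 26 = 5·7^0 + 3·7^1
p-restricted factor λ_0 = (5, 3, 0, 4, 5, 0, 2, 5)
p-restricted factor λ_1 = (6, 1, 5, 1, 4, 4, 6, 3)

((5, 3, 0, 4, 5, 0, 2, 5), (6, 1, 5, 1, 4, 4, 6, 3))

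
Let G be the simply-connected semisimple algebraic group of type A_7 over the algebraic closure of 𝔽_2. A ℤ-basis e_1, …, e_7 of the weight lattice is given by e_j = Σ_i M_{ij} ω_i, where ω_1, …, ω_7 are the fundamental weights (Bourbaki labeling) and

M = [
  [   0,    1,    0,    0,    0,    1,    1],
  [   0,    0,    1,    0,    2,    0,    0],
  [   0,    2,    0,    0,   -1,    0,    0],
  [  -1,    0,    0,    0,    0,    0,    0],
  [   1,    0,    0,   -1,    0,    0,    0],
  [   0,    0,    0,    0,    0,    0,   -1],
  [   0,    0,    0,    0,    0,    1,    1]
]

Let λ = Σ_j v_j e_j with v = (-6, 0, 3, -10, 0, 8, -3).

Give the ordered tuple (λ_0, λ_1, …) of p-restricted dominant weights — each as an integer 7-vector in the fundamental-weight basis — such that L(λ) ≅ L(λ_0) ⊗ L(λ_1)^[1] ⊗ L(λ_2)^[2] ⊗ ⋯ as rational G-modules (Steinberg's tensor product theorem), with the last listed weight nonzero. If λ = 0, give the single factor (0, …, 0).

((1, 1, 0, 0, 0, 1, 1), (0, 1, 0, 1, 0, 1, 0), (1, 0, 0, 1, 1, 0, 1))

ω-coordinates c = M·v, v = (-6, 0, 3, -10, 0, 8, -3):
  c_1 = 0*-6 + 1*0 + 0*3 + 0*-10 + 0*0 + 1*8 + 1*-3 = 5
  c_2 = 0*-6 + 0*0 + 1*3 + 0*-10 + 2*0 + 0*8 + 0*-3 = 3
  c_3 = 0*-6 + 2*0 + 0*3 + 0*-10 + -1*0 + 0*8 + 0*-3 = 0
  c_4 = -1*-6 + 0*0 + 0*3 + 0*-10 + 0*0 + 0*8 + 0*-3 = 6
  c_5 = 1*-6 + 0*0 + 0*3 + -1*-10 + 0*0 + 0*8 + 0*-3 = 4
  c_6 = 0*-6 + 0*0 + 0*3 + 0*-10 + 0*0 + 0*8 + -1*-3 = 3
  c_7 = 0*-6 + 0*0 + 0*3 + 0*-10 + 0*0 + 1*8 + 1*-3 = 5
Writing each c_i in base p = 2:
  c_1 = 5 = 1·2^0 + 0·2^1 + 1·2^2
  c_2 = 3 = 1·2^0 + 1·2^1
  c_3 = 0
  c_4 = 6 = 0·2^0 + 1·2^1 + 1·2^2
  c_5 = 4 = 0·2^0 + 0·2^1 + 1·2^2
  c_6 = 3 = 1·2^0 + 1·2^1
  c_7 = 5 = 1·2^0 + 0·2^1 + 1·2^2
Factor λ_0 = (1, 1, 0, 0, 0, 1, 1)
Factor λ_1 = (0, 1, 0, 1, 0, 1, 0)
Factor λ_2 = (1, 0, 0, 1, 1, 0, 1)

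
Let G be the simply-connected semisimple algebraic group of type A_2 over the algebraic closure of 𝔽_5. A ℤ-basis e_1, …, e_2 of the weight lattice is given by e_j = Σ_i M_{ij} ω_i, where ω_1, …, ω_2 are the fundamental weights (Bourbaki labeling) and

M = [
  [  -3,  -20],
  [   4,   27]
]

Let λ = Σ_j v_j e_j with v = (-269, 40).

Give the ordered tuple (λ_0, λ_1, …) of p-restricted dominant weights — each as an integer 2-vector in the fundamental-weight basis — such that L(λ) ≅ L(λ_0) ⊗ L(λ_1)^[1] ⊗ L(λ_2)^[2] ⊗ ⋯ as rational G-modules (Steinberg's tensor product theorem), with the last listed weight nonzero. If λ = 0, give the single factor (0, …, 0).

Converting to the ω-basis (c_i = row i of M dotted with v = (-269, 40)):
  c_1 = -3*-269 + -20*40 = 7
  c_2 = 4*-269 + 27*40 = 4
p = 5; digits c_i = Σ_j d_{ij}·5^j, 0 ≤ d_{ij} < 5:
  c_1 = 7 = 2·5^0 + 1·5^1
  c_2 = 4 = 4·5^0
p-restricted factor λ_0 = (2, 4)
p-restricted factor λ_1 = (1, 0)

((2, 4), (1, 0))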